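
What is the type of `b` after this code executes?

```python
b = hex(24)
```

hex() returns str representation

str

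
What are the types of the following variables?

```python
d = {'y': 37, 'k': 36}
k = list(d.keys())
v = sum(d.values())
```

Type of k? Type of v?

list(...) returns list; sum of int values returns int

list, int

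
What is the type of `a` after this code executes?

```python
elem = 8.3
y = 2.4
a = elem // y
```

float // float returns float (floor division preserves float type)

float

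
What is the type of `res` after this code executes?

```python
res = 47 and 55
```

'and' returns the last value when all truthy (55, which is int)

int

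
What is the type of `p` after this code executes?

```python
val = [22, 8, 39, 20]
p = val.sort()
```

list.sort() returns None (sorts in place)

NoneType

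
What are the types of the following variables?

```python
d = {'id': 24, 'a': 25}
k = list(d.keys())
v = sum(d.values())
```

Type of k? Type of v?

list(...) returns list; sum of int values returns int

list, int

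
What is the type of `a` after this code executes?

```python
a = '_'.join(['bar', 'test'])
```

str.join() returns str

str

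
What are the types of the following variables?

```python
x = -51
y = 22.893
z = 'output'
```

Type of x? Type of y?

x is int; y is float

int, float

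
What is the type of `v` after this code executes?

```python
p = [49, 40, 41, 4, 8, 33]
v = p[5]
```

Indexing a list of ints returns int (p[5] = 33)

int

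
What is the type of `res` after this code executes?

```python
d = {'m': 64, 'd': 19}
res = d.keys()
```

.keys() returns a dict_keys view object

dict_keys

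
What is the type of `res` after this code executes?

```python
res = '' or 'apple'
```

'or' returns first truthy value ('apple', which is str)

str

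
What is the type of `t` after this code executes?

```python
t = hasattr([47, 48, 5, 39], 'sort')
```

hasattr() returns bool

bool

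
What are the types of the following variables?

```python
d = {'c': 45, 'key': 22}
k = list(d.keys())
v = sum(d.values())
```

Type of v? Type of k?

sum of int values returns int; list(...) returns list

int, list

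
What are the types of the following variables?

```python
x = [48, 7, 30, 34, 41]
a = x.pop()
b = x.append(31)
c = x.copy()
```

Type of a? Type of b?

list.pop() returns the element (int); list.append() returns None

int, NoneType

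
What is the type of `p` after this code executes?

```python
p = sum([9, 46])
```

sum() of ints returns int

int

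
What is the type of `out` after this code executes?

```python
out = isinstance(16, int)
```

isinstance() returns bool

bool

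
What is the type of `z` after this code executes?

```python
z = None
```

None has type NoneType

NoneType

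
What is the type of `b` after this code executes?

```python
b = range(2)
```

range() returns a range object

range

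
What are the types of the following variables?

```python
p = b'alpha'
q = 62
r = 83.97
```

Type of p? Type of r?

p is bytes; r is float

bytes, float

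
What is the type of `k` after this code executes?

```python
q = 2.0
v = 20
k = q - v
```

float - int returns float (2.0 - 20 = -18.0)

float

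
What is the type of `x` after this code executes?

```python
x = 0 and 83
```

'and' returns the first falsy value (0, which is int)

int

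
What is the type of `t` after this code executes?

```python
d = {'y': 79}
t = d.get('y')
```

dict.get() returns the value (int) when key is found

int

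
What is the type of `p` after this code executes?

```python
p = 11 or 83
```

'or' returns the first truthy value (11, which is int)

int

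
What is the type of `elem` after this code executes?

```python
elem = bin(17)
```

bin() returns str representation

str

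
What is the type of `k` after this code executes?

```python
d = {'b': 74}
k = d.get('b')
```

dict.get() returns the value (int) when key is found

int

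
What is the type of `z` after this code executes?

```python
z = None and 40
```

'and' returns first falsy value (None)

NoneType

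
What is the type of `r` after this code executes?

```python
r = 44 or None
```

'or' returns first truthy value (44, int)

int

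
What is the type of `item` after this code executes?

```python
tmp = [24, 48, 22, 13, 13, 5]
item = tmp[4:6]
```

Slicing a list always returns a list

list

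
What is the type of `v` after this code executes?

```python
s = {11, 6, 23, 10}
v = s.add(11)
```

set.add() returns None (mutates in place)

NoneType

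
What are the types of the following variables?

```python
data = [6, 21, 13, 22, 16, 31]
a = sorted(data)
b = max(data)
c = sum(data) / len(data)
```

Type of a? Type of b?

sorted() returns list; max of ints returns int

list, int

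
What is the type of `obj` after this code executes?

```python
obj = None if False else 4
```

Ternary: condition is False, else branch (4) taken → int

int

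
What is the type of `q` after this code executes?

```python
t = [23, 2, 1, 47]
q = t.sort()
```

list.sort() returns None (sorts in place)

NoneType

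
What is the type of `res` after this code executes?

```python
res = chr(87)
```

chr() returns str (single character)

str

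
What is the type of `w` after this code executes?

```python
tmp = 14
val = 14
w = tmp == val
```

Equality comparison returns bool

bool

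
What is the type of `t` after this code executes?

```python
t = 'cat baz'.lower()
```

str.lower() returns str

str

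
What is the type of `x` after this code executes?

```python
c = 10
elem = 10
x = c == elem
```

Equality comparison returns bool

bool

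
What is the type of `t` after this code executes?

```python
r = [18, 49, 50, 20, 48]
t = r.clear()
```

list.clear() returns None

NoneType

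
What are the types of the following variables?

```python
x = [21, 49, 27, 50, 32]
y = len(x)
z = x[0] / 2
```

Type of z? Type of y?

int / int returns float; len() returns int

float, int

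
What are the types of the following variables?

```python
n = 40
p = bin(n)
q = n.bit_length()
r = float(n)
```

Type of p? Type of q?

bin() returns str; int.bit_length() returns int

str, int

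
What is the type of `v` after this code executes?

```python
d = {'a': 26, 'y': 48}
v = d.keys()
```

.keys() returns a dict_keys view object

dict_keys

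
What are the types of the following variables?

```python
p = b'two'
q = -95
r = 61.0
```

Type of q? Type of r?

q is int; r is float

int, float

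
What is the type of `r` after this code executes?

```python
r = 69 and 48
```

'and' returns the last value when all truthy (48, which is int)

int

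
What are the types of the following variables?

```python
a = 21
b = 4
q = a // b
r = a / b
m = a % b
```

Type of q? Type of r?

int // int returns int; int / int returns float

int, float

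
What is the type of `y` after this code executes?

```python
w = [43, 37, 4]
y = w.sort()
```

list.sort() returns None (sorts in place)

NoneType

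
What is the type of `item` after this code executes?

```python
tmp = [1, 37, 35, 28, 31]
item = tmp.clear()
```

list.clear() returns None

NoneType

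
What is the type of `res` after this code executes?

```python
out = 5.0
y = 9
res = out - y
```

float - int returns float (5.0 - 9 = -4.0)

float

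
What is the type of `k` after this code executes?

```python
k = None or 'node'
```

'or' with None returns the other value ('node', str)

str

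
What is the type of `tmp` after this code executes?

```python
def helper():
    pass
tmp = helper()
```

A function with no return statement returns None

NoneType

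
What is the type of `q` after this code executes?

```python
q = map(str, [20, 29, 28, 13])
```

map() returns a map iterator object

map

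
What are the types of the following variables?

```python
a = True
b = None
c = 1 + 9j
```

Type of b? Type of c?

b is NoneType; c is complex

NoneType, complex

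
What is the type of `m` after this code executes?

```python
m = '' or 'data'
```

'or' returns first truthy value ('data', which is str)

str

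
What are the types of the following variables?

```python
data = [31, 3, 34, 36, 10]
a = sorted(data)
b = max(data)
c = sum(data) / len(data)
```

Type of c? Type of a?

int / int returns float; sorted() returns list

float, list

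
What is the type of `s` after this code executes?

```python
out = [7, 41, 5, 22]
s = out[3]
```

Indexing a list of ints returns int (out[3] = 22)

int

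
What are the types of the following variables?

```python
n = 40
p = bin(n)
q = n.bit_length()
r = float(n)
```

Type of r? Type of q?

float() returns float; int.bit_length() returns int

float, int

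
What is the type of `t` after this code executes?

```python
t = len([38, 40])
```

len() always returns int

int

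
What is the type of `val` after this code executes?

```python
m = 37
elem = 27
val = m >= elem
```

Comparison operators return bool

bool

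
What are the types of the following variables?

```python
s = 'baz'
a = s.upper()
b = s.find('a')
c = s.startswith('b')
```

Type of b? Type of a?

str.find() returns int; str.upper() returns str

int, str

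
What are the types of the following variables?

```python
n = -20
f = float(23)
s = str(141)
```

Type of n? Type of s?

n is int; s is str

int, str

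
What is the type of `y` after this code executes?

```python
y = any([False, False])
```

any() returns bool

bool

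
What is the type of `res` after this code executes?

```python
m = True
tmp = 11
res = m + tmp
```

bool + int returns int (True is 1, so 1 + 11 = 12)

int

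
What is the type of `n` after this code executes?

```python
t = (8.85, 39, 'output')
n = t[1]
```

Index 1 of tuple is 39 which is int

int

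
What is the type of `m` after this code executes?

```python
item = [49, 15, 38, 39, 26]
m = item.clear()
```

list.clear() returns None

NoneType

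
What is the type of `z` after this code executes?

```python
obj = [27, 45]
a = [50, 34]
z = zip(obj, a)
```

zip() returns a zip iterator object

zip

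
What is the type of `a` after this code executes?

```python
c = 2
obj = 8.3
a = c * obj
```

int * float returns float (2 * 8.3 = 16.6)

float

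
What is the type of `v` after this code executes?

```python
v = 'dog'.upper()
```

str.upper() returns str

str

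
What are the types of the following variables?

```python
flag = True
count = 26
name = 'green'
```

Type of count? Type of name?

count is int; name is str

int, str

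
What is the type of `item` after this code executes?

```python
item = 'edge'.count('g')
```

str.count() returns int

int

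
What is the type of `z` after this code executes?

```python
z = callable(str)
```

callable() returns bool

bool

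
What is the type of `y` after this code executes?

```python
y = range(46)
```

range() returns a range object

range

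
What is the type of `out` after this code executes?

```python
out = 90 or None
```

'or' returns first truthy value (90, int)

int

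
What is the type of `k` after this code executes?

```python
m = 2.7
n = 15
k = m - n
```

float - int returns float (2.7 - 15 = -12.3)

float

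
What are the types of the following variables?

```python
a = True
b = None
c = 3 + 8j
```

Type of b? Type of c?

b is NoneType; c is complex

NoneType, complex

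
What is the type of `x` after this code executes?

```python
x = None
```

None has type NoneType

NoneType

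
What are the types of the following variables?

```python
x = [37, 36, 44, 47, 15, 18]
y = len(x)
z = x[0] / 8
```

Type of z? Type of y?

int / int returns float; len() returns int

float, int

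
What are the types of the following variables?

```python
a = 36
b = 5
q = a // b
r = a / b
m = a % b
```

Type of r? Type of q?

int / int returns float; int // int returns int

float, int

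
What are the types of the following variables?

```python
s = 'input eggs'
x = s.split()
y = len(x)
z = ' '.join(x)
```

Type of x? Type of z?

str.split() returns list; str.join() returns str

list, str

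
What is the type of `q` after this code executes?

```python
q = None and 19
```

'and' returns first falsy value (None)

NoneType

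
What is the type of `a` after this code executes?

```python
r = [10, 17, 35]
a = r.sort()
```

list.sort() returns None (sorts in place)

NoneType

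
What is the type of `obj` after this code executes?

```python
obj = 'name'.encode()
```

str.encode() returns bytes

bytes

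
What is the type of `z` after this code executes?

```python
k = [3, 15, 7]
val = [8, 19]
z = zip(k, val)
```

zip() returns a zip iterator object

zip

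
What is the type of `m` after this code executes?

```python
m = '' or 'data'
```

'or' returns first truthy value ('data', which is str)

str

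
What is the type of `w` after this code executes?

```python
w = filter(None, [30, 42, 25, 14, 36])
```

filter() returns a filter iterator object

filter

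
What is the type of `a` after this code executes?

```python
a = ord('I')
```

ord() returns int (Unicode code point)

int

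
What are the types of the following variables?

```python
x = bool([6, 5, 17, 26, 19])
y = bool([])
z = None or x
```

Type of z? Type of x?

None or <bool> returns the bool; bool() returns bool

bool, bool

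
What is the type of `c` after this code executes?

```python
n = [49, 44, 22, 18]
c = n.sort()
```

list.sort() returns None (sorts in place)

NoneType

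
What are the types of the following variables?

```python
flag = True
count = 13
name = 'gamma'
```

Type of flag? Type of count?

flag is bool; count is int

bool, int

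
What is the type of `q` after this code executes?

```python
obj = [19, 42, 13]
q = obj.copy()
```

list.copy() returns list

list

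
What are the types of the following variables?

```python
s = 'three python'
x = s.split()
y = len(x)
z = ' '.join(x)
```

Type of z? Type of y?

str.join() returns str; len() returns int

str, int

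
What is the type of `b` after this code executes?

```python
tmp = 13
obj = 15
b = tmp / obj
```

int / int always returns float in Python 3 (13 / 15 = 0.866667)

float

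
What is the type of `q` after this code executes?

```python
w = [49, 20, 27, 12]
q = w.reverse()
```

list.reverse() returns None

NoneType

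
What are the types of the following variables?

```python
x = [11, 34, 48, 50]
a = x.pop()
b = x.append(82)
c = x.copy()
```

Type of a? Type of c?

list.pop() returns the element (int); list.copy() returns list

int, list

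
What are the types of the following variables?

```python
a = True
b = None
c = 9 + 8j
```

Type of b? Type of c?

b is NoneType; c is complex

NoneType, complex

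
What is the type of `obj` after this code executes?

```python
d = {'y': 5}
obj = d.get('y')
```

dict.get() returns the value (int) when key is found

int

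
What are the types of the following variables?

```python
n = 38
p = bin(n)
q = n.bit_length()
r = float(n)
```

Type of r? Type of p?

float() returns float; bin() returns str

float, str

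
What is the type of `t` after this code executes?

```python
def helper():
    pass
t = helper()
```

A function with no return statement returns None

NoneType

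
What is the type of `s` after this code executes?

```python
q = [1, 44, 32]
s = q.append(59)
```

list.append() returns None (mutates in place)

NoneType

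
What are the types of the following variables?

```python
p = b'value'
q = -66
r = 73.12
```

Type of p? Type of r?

p is bytes; r is float

bytes, float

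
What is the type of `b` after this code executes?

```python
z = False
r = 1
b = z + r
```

bool + int returns int (False is 0, so 0 + 1 = 1)

int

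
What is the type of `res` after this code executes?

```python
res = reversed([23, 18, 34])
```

reversed() on a list returns a list_reverseiterator

list_reverseiterator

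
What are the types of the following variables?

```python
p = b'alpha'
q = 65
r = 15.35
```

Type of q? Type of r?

q is int; r is float

int, float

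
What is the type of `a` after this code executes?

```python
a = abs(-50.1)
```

abs() of float returns float

float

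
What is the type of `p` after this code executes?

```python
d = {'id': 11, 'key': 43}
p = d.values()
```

.values() returns a dict_values view object

dict_values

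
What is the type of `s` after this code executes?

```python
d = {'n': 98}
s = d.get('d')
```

dict.get() returns None when key 'd' is not found and no default given

NoneType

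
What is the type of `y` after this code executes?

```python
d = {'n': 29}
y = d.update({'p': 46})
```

dict.update() returns None

NoneType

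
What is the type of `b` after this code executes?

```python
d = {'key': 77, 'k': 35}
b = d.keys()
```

.keys() returns a dict_keys view object

dict_keys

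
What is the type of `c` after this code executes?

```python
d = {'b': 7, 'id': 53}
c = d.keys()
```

.keys() returns a dict_keys view object

dict_keys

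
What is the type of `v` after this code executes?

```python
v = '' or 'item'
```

'or' returns first truthy value ('item', which is str)

str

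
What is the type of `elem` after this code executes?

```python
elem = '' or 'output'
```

'or' returns first truthy value ('output', which is str)

str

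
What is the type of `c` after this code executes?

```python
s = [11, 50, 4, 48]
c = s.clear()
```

list.clear() returns None

NoneType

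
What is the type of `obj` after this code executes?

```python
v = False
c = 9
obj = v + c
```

bool + int returns int (False is 0, so 0 + 9 = 9)

int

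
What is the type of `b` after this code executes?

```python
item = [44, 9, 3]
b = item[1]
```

Indexing a list of ints returns int (item[1] = 9)

int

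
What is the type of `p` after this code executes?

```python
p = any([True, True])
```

any() returns bool

bool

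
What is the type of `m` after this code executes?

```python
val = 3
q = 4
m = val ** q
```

int ** positive int returns int (3 ** 4 = 81)

int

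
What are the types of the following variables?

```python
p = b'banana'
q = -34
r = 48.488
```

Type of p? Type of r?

p is bytes; r is float

bytes, float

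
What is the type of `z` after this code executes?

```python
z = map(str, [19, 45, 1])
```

map() returns a map iterator object

map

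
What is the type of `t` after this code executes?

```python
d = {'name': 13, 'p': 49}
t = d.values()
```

.values() returns a dict_values view object

dict_values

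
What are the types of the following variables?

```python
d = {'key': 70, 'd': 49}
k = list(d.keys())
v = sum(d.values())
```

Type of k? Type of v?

list(...) returns list; sum of int values returns int

list, int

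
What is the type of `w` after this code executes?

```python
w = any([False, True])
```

any() returns bool

bool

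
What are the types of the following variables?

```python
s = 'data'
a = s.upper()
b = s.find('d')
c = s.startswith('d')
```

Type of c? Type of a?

str.startswith() returns bool; str.upper() returns str

bool, str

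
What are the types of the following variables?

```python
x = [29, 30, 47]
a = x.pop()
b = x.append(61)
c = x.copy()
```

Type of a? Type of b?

list.pop() returns the element (int); list.append() returns None

int, NoneType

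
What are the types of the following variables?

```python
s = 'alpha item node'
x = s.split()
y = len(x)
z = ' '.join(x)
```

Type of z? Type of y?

str.join() returns str; len() returns int

str, int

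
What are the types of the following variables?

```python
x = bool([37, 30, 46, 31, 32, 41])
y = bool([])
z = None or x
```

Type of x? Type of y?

bool() returns bool; bool() returns bool

bool, bool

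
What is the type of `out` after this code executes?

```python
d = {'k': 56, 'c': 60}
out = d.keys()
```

.keys() returns a dict_keys view object

dict_keys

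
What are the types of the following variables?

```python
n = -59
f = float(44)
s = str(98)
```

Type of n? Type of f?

n is int; f is float

int, float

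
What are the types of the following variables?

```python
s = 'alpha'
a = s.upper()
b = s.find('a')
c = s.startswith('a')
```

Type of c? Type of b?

str.startswith() returns bool; str.find() returns int

bool, int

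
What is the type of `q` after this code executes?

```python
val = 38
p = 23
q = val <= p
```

Comparison operators return bool

bool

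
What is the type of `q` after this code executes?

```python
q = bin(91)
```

bin() returns str representation

str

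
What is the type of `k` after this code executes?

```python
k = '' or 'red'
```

'or' returns first truthy value ('red', which is str)

str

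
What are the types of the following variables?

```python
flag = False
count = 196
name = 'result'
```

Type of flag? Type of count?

flag is bool; count is int

bool, int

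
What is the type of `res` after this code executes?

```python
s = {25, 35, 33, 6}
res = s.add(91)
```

set.add() returns None (mutates in place)

NoneType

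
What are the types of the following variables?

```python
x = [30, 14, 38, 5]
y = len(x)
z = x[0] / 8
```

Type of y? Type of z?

len() returns int; int / int returns float

int, float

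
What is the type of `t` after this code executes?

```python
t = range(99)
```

range() returns a range object

range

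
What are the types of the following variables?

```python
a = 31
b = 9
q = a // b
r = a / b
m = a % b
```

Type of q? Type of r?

int // int returns int; int / int returns float

int, float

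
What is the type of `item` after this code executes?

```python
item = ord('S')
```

ord() returns int (Unicode code point)

int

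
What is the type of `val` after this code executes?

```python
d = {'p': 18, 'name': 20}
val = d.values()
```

.values() returns a dict_values view object

dict_values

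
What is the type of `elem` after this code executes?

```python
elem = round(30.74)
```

round() with no ndigits arg returns int

int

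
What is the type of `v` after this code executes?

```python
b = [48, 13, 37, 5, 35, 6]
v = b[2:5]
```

Slicing a list always returns a list

list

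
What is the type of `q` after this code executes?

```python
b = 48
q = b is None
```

'is' comparison returns bool

bool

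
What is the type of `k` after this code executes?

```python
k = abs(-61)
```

abs() of int returns int

int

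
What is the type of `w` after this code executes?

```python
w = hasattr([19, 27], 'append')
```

hasattr() returns bool

bool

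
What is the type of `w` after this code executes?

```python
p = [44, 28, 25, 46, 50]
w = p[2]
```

Indexing a list of ints returns int (p[2] = 25)

int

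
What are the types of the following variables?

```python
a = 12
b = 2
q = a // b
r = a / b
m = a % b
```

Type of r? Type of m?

int / int returns float; int % int returns int

float, int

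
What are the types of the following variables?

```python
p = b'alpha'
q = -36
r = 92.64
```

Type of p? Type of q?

p is bytes; q is int

bytes, int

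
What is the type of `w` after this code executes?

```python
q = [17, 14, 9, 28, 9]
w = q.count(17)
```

list.count() returns int

int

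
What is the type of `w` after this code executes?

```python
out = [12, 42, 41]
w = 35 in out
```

'in' operator returns bool

bool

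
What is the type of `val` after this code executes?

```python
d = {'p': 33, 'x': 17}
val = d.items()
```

dict.items() returns a dict_items view

dict_items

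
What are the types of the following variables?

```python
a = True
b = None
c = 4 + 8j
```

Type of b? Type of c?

b is NoneType; c is complex

NoneType, complex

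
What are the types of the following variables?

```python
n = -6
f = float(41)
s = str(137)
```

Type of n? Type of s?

n is int; s is str

int, str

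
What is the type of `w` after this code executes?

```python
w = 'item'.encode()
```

str.encode() returns bytes

bytes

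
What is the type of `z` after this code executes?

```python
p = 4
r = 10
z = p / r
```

int / int always returns float in Python 3 (4 / 10 = 0.4)

float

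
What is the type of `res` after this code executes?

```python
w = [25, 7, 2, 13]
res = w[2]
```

Indexing a list of ints returns int (w[2] = 2)

int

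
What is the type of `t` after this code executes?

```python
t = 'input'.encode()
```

str.encode() returns bytes

bytes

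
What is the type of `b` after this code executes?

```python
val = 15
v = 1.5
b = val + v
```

int + float returns float (15 + 1.5 = 16.5)

float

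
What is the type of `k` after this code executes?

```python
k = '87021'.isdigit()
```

str.isdigit() returns bool

bool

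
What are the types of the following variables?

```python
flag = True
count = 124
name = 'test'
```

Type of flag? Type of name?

flag is bool; name is str

bool, str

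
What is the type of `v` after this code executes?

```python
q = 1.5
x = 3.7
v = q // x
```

float // float returns float (floor division preserves float type)

float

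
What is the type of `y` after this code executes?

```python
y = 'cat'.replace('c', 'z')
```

str.replace() returns str

str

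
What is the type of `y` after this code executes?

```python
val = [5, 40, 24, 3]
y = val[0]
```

Indexing a list of ints returns int (val[0] = 5)

int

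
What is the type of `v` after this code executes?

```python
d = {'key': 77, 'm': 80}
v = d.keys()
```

.keys() returns a dict_keys view object

dict_keys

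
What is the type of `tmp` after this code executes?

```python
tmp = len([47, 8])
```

len() always returns int

int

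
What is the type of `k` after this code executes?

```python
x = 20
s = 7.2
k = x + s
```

int + float returns float (20 + 7.2 = 27.2)

float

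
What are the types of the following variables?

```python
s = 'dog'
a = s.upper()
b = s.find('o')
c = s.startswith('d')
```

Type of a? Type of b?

str.upper() returns str; str.find() returns int

str, int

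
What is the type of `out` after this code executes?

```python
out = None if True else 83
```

Ternary: condition is True, if branch (None) taken → NoneType

NoneType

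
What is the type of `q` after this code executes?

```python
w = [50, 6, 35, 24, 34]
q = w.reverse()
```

list.reverse() returns None

NoneType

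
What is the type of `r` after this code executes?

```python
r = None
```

None has type NoneType

NoneType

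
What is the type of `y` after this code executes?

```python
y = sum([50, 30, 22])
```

sum() of ints returns int

int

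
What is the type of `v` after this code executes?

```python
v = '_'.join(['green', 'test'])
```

str.join() returns str

str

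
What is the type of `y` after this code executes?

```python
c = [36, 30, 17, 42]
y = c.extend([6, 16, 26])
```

list.extend() returns None

NoneType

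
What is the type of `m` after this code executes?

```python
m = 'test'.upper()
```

str.upper() returns str

str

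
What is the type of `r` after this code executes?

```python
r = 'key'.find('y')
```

str.find() returns int (index, or -1)

int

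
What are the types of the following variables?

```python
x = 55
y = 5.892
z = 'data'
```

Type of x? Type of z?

x is int; z is str

int, str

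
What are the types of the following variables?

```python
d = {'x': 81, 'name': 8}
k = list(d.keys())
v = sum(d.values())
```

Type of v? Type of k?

sum of int values returns int; list(...) returns list

int, list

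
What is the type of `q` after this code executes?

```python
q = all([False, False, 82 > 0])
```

all() returns bool

bool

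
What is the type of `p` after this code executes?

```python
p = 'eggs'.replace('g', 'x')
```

str.replace() returns str

str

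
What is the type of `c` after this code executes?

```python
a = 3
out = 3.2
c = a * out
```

int * float returns float (3 * 3.2 = 9.6)

float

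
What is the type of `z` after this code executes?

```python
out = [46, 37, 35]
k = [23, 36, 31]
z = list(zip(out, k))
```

list(zip(...)) returns a list of tuples

list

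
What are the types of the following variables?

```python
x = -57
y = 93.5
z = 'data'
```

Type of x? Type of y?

x is int; y is float

int, float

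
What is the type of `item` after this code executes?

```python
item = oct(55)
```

oct() returns str representation

str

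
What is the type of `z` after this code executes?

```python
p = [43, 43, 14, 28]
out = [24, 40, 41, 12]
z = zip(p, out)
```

zip() returns a zip iterator object

zip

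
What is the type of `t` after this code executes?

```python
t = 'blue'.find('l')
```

str.find() returns int (index, or -1)

int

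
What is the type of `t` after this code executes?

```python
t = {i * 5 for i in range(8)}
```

A set comprehension {expr for x in iterable} produces a set

set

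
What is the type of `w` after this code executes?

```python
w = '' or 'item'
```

'or' returns first truthy value ('item', which is str)

str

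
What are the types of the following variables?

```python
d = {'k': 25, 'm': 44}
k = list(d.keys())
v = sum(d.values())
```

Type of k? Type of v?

list(...) returns list; sum of int values returns int

list, int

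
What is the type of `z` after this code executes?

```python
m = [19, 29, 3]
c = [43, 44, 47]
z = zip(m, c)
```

zip() returns a zip iterator object

zip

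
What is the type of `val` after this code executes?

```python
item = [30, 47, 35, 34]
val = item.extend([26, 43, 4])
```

list.extend() returns None

NoneType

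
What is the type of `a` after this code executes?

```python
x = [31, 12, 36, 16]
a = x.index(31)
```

list.index() returns int

int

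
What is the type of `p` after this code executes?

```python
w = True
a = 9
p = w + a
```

bool + int returns int (True is 1, so 1 + 9 = 10)

int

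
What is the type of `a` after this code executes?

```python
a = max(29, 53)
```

max() of ints returns int

int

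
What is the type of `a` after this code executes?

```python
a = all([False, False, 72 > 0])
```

all() returns bool

bool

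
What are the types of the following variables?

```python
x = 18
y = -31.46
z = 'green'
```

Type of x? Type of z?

x is int; z is str

int, str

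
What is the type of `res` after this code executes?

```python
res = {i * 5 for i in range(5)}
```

A set comprehension {expr for x in iterable} produces a set

set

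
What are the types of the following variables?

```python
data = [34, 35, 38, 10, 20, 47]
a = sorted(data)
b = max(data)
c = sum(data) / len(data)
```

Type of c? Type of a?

int / int returns float; sorted() returns list

float, list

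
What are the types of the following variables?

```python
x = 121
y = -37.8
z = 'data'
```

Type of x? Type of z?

x is int; z is str

int, str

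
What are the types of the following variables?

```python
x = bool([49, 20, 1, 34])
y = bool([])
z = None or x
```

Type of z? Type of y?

None or <bool> returns the bool; bool() returns bool

bool, bool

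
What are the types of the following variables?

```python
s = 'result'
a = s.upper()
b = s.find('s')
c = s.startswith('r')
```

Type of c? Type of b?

str.startswith() returns bool; str.find() returns int

bool, int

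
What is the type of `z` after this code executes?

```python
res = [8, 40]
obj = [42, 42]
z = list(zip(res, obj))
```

list(zip(...)) returns a list of tuples

list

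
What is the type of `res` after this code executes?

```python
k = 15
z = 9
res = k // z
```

int // int returns int (15 // 9 = 1)

int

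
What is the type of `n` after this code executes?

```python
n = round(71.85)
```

round() with no ndigits arg returns int

int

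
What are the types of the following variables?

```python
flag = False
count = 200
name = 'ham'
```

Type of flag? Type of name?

flag is bool; name is str

bool, str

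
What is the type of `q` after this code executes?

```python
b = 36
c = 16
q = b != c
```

Comparison operators return bool

bool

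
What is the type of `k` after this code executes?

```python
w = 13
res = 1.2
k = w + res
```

int + float returns float (13 + 1.2 = 14.2)

float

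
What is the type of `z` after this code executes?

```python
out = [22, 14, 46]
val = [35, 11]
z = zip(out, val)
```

zip() returns a zip iterator object

zip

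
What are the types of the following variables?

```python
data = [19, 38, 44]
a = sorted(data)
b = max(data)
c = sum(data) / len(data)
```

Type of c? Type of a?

int / int returns float; sorted() returns list

float, list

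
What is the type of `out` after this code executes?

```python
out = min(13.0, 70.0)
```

min() of floats returns float

float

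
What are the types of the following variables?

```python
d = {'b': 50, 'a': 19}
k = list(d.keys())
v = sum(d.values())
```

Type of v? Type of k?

sum of int values returns int; list(...) returns list

int, list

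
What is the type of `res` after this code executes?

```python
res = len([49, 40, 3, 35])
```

len() always returns int

int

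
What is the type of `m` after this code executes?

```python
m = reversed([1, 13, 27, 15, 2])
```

reversed() on a list returns a list_reverseiterator

list_reverseiterator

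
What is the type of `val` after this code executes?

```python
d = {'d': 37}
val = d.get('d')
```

dict.get() returns the value (int) when key is found

int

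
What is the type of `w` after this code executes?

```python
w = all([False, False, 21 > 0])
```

all() returns bool

bool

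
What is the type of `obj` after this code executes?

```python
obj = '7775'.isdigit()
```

str.isdigit() returns bool

bool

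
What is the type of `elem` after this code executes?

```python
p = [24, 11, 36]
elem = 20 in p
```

'in' operator returns bool

bool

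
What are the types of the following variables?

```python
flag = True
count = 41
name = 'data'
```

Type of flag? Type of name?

flag is bool; name is str

bool, str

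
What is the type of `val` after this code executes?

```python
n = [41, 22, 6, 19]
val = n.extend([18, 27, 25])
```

list.extend() returns None

NoneType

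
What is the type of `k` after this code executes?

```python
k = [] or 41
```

'or' returns first truthy value (41, which is int)

int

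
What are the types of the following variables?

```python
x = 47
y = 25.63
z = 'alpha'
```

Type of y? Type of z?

y is float; z is str

float, str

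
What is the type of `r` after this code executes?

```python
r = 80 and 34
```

'and' returns the last value when all truthy (34, which is int)

int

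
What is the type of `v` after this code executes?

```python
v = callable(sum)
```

callable() returns bool

bool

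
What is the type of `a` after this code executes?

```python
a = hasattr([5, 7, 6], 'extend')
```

hasattr() returns bool

bool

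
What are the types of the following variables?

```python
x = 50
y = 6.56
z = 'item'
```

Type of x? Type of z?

x is int; z is str

int, str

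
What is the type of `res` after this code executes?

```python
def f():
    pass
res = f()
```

A function with no return statement returns None

NoneType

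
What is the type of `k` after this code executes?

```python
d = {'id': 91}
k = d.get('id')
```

dict.get() returns the value (int) when key is found

int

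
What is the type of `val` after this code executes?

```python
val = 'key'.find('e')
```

str.find() returns int (index, or -1)

int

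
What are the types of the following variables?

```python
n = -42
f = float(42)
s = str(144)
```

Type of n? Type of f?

n is int; f is float

int, float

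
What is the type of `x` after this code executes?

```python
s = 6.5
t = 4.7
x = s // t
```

float // float returns float (floor division preserves float type)

float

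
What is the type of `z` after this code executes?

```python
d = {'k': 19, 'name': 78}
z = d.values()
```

.values() returns a dict_values view object

dict_values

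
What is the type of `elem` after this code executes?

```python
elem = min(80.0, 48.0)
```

min() of floats returns float

float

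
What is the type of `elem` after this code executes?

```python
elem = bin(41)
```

bin() returns str representation

str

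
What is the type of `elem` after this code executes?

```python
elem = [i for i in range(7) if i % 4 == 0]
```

A list comprehension [...] produces a list

list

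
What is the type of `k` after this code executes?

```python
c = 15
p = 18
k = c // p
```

int // int returns int (15 // 18 = 0)

int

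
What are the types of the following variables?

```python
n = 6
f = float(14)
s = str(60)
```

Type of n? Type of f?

n is int; f is float

int, float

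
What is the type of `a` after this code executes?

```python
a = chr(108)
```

chr() returns str (single character)

str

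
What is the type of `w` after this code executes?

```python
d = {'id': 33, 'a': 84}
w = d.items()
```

dict.items() returns a dict_items view

dict_items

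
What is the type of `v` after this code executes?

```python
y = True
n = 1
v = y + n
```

bool + int returns int (True is 1, so 1 + 1 = 2)

int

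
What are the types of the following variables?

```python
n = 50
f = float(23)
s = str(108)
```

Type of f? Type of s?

f is float; s is str

float, str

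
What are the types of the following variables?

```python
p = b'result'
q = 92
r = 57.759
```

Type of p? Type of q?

p is bytes; q is int

bytes, int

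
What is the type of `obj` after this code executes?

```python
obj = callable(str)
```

callable() returns bool

bool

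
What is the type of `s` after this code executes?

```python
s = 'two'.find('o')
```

str.find() returns int (index, or -1)

int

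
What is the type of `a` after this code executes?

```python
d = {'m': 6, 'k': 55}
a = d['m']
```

Accessing dict[str, int] with key 'm' returns int value 6

int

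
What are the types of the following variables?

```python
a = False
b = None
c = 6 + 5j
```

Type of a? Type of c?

a is bool; c is complex

bool, complex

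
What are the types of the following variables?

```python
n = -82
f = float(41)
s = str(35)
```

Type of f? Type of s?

f is float; s is str

float, str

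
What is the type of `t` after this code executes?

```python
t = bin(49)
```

bin() returns str representation

str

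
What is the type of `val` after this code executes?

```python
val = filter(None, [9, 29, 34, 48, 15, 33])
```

filter() returns a filter iterator object

filter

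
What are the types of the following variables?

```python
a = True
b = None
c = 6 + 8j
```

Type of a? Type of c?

a is bool; c is complex

bool, complex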